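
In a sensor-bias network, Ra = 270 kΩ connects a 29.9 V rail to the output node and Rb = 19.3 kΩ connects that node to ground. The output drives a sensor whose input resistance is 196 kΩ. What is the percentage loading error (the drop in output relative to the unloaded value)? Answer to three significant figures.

8.42 %

Unloaded V = 29.9 × 19.3/289.3 = 1.9947 V.
Loaded: Rb‖R_L = 17.57 kΩ, giving V = 29.9 × 17.57/287.6 = 1.8268 V.
Drop = (1.9947 − 1.8268) / 1.9947 = 8.42 %.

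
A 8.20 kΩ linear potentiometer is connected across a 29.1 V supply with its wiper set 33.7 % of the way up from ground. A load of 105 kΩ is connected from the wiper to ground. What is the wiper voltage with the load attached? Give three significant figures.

V ≈ 9.64 V

The wiper splits the pot into (1−α)R = 5.437 kΩ above and αR = 2.763 kΩ below.
Lower section ‖ load = 2.693 kΩ.
V_wiper = 29.1 × 2.693/(5.437 + 2.693) = 9.64 V.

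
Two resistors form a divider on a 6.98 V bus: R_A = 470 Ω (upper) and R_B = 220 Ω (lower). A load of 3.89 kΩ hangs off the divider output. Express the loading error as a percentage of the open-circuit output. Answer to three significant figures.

The divider's output (Thévenin) resistance is R_A‖R_B = 149.9 Ω.
Fractional drop under load = R_th/(R_th + R_L) = 149.9 / (149.9 + 3890) = 0.03709.
So the output falls by 3.71 %.

3.71 %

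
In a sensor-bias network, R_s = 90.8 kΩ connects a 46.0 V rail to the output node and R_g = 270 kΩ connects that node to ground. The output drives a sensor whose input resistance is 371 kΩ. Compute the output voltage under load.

V_out ≈ 29.1 V

The load sits in parallel with R_g: R_g‖R_L = (270 × 371) / (270 + 371) = 156.3 kΩ.
V_out = 46.0 × 156.3 / (90.8 + 156.3) = 46.0 × 156.3/247.1 = 29.1 V.
(Unloaded it would have been 34.4 V.)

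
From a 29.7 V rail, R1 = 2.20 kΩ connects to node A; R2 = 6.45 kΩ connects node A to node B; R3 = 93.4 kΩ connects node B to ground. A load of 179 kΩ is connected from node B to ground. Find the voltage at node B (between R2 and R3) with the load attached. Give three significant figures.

At node B, R3 is in parallel with the load: R3‖R_L = 61.38 kΩ.
Below node A the resistance is R2 + (R3‖R_L) = 67.83 kΩ, so V_A = 29.7 × 67.83/70.03 = 28.77 V.
Then V_B = V_A × (R3‖R_L)/(R2 + R3‖R_L) = 28.77 × 61.38/67.83 = 26.0 V.

V ≈ 26.0 V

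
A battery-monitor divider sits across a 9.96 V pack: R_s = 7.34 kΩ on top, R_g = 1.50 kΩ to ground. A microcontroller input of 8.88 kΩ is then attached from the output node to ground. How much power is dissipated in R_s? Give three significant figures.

Total resistance from the source is R_s + (R_g‖R_L) = 8.623 kΩ, so I = 9.96/8.623 kΩ = 1.155 mA.
P = I²·R_s = (1.155 mA)² × 7.34 kΩ = 9.79 mW.

P ≈ 9.79 mW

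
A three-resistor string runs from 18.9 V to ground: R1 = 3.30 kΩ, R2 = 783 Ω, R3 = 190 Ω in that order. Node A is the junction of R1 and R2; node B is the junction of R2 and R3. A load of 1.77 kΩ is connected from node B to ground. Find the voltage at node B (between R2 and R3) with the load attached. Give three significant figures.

At node B, R3 is in parallel with the load: R3‖R_L = 171.6 Ω.
Below node A the resistance is R2 + (R3‖R_L) = 954.6 Ω, so V_A = 18.9 × 954.6/4255 = 4.241 V.
Then V_B = V_A × (R3‖R_L)/(R2 + R3‖R_L) = 4.241 × 171.6/954.6 = 0.762 V.

V ≈ 0.762 V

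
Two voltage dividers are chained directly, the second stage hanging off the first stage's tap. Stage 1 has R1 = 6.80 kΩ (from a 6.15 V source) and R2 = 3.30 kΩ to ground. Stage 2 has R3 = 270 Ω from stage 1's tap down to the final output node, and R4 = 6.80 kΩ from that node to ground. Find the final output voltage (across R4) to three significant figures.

V_out ≈ 1.47 V

Stage 2 presents R3+R4 = 7070 Ω as a load on stage 1's tap.
Stage 1's lower leg becomes R2‖(R3+R4) = 2250 Ω, so V_mid = 6.15 × 2250/9050 = 1.529 V.
Stage 2 is itself unloaded: V_out = V_mid × R4/(R3+R4) = 1.529 × 6800/7070 = 1.47 V.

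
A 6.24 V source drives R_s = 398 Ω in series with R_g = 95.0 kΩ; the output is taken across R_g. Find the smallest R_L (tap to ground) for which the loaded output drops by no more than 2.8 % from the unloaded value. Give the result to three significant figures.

R_L(min) ≈ 13.8 kΩ

Output resistance R_th = R_s‖R_g = (398 × 95000)/95400 = 396.3 Ω.
The fractional drop is R_th/(R_th + R_L); requiring this ≤ 0.0280 gives R_L ≥ R_th(1/0.0280 − 1) = 396.3 × 34.71 = 13.8 kΩ.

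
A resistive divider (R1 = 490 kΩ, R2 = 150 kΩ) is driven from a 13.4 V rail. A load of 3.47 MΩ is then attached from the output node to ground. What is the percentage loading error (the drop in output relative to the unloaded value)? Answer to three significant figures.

The divider's output (Thévenin) resistance is R1‖R2 = 114.8 kΩ.
Fractional drop under load = R_th/(R_th + R_L) = 114.8 / (114.8 + 3470) = 0.03204.
So the output falls by 3.20 %.

3.20 %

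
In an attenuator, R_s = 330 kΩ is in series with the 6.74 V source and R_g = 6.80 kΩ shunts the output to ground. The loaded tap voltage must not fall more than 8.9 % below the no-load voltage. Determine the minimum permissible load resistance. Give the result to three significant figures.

Output resistance R_th = R_s‖R_g = (330 × 6.80)/336.8 = 6.663 kΩ.
The fractional drop is R_th/(R_th + R_L); requiring this ≤ 0.0890 gives R_L ≥ R_th(1/0.0890 − 1) = 6.663 × 10.24 = 68.2 kΩ.

R_L(min) ≈ 68.2 kΩ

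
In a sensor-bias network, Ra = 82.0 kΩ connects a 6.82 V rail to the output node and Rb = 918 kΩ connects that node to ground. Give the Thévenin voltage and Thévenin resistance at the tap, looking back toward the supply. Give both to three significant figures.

V_th is the open-circuit tap voltage: 6.82 × 918/(82.0 + 918) = 6.26 V.
With the supply zeroed, Ra and Rb appear in parallel from the tap: R_th = Ra‖Rb = (82.0 × 918)/1000 = 75.3 kΩ.

V_th = 6.26 V, R_th = 75.3 kΩ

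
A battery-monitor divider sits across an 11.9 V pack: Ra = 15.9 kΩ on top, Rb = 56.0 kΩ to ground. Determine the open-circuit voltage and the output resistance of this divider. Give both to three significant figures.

V_th is the open-circuit tap voltage: 11.9 × 56.0/(15.9 + 56.0) = 9.27 V.
With the supply zeroed, Ra and Rb appear in parallel from the tap: R_th = Ra‖Rb = (15.9 × 56.0)/71.90 = 12.4 kΩ.

V_th = 9.27 V, R_th = 12.4 kΩ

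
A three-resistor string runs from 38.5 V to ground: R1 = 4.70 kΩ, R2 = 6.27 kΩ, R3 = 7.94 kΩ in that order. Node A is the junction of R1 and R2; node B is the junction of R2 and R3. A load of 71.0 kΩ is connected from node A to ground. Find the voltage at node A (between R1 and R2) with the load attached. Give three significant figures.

Below node A the series string R2+R3 = 14.21 kΩ sits in parallel with the 71.0 kΩ load: 11.84 kΩ.
V_A = 38.5 × 11.84/(4.70 + 11.84) = 27.6 V.

V ≈ 27.6 V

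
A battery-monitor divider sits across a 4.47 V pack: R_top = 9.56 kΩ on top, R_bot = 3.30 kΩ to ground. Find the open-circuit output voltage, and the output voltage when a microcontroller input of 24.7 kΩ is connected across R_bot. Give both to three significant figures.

Unloaded: 1.15 V; loaded: 1.04 V

Open-circuit: V = 4.47 × 3.30/(9.56 + 3.30) = 1.15 V.
With the load, R_bot becomes R_bot‖R_L = 2.911 kΩ, so V = 4.47 × 2.911/12.47 = 1.04 V.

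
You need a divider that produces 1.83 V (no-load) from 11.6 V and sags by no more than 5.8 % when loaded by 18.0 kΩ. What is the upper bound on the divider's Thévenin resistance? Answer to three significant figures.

Loading drop = R_th/(R_th + R_L) ≤ 0.0580, so R_th ≤ R_L · ε/(1−ε) = 18.0 kΩ × 0.0580/0.9420 = 1.11 kΩ.

R_th ≤ 1.11 kΩ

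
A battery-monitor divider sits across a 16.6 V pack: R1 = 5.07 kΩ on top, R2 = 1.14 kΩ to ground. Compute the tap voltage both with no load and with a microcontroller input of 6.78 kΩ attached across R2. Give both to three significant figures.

Open-circuit: V = 16.6 × 1.14/(5.07 + 1.14) = 3.05 V.
With the load, R2 becomes R2‖R_L = 0.9759 kΩ, so V = 16.6 × 0.9759/6.046 = 2.68 V.

Unloaded: 3.05 V; loaded: 2.68 V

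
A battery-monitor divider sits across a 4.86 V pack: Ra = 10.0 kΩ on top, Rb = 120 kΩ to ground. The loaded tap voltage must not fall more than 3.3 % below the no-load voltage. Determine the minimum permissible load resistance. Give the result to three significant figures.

R_L(min) ≈ 270 kΩ

Output resistance R_th = Ra‖Rb = (10.0 × 120)/130.0 = 9.231 kΩ.
The fractional drop is R_th/(R_th + R_L); requiring this ≤ 0.0330 gives R_L ≥ R_th(1/0.0330 − 1) = 9.231 × 29.30 = 270 kΩ.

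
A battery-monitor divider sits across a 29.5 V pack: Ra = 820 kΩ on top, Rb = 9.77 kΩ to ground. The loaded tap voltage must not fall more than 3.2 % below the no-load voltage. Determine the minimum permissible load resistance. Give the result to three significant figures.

Output resistance R_th = Ra‖Rb = (820 × 9.77)/829.8 = 9.655 kΩ.
The fractional drop is R_th/(R_th + R_L); requiring this ≤ 0.0320 gives R_L ≥ R_th(1/0.0320 − 1) = 9.655 × 30.25 = 292 kΩ.

R_L(min) ≈ 292 kΩ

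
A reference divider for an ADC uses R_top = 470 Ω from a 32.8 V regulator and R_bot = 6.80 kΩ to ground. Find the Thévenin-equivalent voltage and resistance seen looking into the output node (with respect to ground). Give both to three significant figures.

V_th = 30.7 V, R_th = 440 Ω

V_th is the open-circuit tap voltage: 32.8 × 6800/(470 + 6800) = 30.7 V.
With the supply zeroed, R_top and R_bot appear in parallel from the tap: R_th = R_top‖R_bot = (470 × 6800)/7270 = 440 Ω.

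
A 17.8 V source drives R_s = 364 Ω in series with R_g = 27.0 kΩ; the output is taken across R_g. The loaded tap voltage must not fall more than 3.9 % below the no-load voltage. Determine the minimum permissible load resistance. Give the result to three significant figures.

Output resistance R_th = R_s‖R_g = (364 × 27000)/27360 = 359.2 Ω.
The fractional drop is R_th/(R_th + R_L); requiring this ≤ 0.0390 gives R_L ≥ R_th(1/0.0390 − 1) = 359.2 × 24.64 = 8.85 kΩ.

R_L(min) ≈ 8.85 kΩ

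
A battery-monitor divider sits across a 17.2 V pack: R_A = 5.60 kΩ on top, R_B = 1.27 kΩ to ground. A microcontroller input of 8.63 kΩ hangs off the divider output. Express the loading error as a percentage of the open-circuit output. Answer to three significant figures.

The divider's output (Thévenin) resistance is R_A‖R_B = 1.035 kΩ.
Fractional drop under load = R_th/(R_th + R_L) = 1.035 / (1.035 + 8.63) = 0.1071.
So the output falls by 10.7 %.

10.7 %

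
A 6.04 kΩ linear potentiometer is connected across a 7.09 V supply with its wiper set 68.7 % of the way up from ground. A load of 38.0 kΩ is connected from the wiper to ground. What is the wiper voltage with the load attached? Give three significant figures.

V ≈ 4.71 V

The wiper splits the pot into (1−α)R = 1.891 kΩ above and αR = 4.149 kΩ below.
Lower section ‖ load = 3.741 kΩ.
V_wiper = 7.09 × 3.741/(1.891 + 3.741) = 4.71 V.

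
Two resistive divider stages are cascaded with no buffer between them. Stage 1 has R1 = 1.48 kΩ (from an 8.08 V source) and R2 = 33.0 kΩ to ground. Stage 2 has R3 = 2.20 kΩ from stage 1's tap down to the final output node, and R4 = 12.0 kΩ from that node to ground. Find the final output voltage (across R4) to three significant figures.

V_out ≈ 5.94 V

Stage 2 presents R3+R4 = 14.20 kΩ as a load on stage 1's tap.
Stage 1's lower leg becomes R2‖(R3+R4) = 9.928 kΩ, so V_mid = 8.08 × 9.928/11.41 = 7.032 V.
Stage 2 is itself unloaded: V_out = V_mid × R4/(R3+R4) = 7.032 × 12.0/14.20 = 5.94 V.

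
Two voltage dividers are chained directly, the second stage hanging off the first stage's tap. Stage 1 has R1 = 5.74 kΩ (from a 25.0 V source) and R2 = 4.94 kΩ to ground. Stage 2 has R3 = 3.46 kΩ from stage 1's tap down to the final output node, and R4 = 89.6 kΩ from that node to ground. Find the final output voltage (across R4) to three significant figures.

Stage 2 presents R3+R4 = 93.06 kΩ as a load on stage 1's tap.
Stage 1's lower leg becomes R2‖(R3+R4) = 4.691 kΩ, so V_mid = 25.0 × 4.691/10.43 = 11.24 V.
Stage 2 is itself unloaded: V_out = V_mid × R4/(R3+R4) = 11.24 × 89.6/93.06 = 10.8 V.

V_out ≈ 10.8 V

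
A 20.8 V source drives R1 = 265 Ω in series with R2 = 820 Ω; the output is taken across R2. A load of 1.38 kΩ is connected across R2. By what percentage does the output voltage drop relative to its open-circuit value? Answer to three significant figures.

The divider's output (Thévenin) resistance is R1‖R2 = 200.3 Ω.
Fractional drop under load = R_th/(R_th + R_L) = 200.3 / (200.3 + 1380) = 0.1267.
So the output falls by 12.7 %.

12.7 %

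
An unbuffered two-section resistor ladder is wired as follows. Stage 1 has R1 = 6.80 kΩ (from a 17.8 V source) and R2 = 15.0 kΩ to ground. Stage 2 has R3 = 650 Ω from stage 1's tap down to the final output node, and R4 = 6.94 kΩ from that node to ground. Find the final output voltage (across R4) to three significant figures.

Stage 2 presents R3+R4 = 7590 Ω as a load on stage 1's tap.
Stage 1's lower leg becomes R2‖(R3+R4) = 5040 Ω, so V_mid = 17.8 × 5040/11840 = 7.577 V.
Stage 2 is itself unloaded: V_out = V_mid × R4/(R3+R4) = 7.577 × 6940/7590 = 6.93 V.

V_out ≈ 6.93 V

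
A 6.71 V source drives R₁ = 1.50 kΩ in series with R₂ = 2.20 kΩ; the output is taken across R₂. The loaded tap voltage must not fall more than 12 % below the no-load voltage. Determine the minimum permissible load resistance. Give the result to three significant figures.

Output resistance R_th = R₁‖R₂ = (1500 × 2200)/3700 = 891.9 Ω.
The fractional drop is R_th/(R_th + R_L); requiring this ≤ 0.120 gives R_L ≥ R_th(1/0.120 − 1) = 891.9 × 7.333 = 6.54 kΩ.

R_L(min) ≈ 6.54 kΩ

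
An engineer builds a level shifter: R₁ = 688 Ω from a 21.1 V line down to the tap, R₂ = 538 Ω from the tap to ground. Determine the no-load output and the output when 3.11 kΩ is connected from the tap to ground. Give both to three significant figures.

Open-circuit: V = 21.1 × 538/(688 + 538) = 9.26 V.
With the load, R₂ becomes R₂‖R_L = 458.7 Ω, so V = 21.1 × 458.7/1147 = 8.44 V.

Unloaded: 9.26 V; loaded: 8.44 V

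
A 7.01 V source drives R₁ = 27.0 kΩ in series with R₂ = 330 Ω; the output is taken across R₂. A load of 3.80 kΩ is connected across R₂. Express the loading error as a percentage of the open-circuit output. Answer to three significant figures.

7.90 %

The divider's output (Thévenin) resistance is R₁‖R₂ = 326.0 Ω.
Fractional drop under load = R_th/(R_th + R_L) = 326.0 / (326.0 + 3800) = 0.07901.
So the output falls by 7.90 %.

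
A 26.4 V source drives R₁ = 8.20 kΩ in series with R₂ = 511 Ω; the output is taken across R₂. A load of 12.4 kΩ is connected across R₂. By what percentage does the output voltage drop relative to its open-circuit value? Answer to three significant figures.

The divider's output (Thévenin) resistance is R₁‖R₂ = 481.0 Ω.
Fractional drop under load = R_th/(R_th + R_L) = 481.0 / (481.0 + 12400) = 0.03734.
So the output falls by 3.73 %.

3.73 %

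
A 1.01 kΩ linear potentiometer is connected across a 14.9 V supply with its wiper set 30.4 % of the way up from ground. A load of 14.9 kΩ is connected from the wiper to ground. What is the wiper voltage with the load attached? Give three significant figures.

The wiper splits the pot into (1−α)R = 703.0 Ω above and αR = 307.0 Ω below.
Lower section ‖ load = 300.8 Ω.
V_wiper = 14.9 × 300.8/(703.0 + 300.8) = 4.47 V.

V ≈ 4.47 V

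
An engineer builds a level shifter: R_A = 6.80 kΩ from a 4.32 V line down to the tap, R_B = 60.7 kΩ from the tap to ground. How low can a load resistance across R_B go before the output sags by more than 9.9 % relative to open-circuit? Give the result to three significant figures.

R_L(min) ≈ 55.7 kΩ

Output resistance R_th = R_A‖R_B = (6.80 × 60.7)/67.50 = 6.115 kΩ.
The fractional drop is R_th/(R_th + R_L); requiring this ≤ 0.0990 gives R_L ≥ R_th(1/0.0990 − 1) = 6.115 × 9.101 = 55.7 kΩ.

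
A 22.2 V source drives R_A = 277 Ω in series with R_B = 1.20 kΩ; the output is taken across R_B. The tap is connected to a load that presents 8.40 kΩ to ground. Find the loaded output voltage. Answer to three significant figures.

The load sits in parallel with R_B: R_B‖R_L = (1200 × 8400) / (1200 + 8400) = 1050 Ω.
V_out = 22.2 × 1050 / (277 + 1050) = 22.2 × 1050/1327 = 17.6 V.
(Unloaded it would have been 18.0 V.)

V_out ≈ 17.6 V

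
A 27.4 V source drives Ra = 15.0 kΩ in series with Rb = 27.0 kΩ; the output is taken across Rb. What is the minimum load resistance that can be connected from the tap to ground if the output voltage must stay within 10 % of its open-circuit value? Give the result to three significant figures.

R_L(min) ≈ 86.8 kΩ

Output resistance R_th = Ra‖Rb = (15.0 × 27.0)/42.00 = 9.643 kΩ.
The fractional drop is R_th/(R_th + R_L); requiring this ≤ 0.100 gives R_L ≥ R_th(1/0.100 − 1) = 9.643 × 9.000 = 86.8 kΩ.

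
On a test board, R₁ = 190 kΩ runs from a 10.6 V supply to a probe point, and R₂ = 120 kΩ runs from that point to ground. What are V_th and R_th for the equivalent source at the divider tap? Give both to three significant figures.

V_th = 4.10 V, R_th = 73.5 kΩ

V_th is the open-circuit tap voltage: 10.6 × 120/(190 + 120) = 4.10 V.
With the supply zeroed, R₁ and R₂ appear in parallel from the tap: R_th = R₁‖R₂ = (190 × 120)/310.0 = 73.5 kΩ.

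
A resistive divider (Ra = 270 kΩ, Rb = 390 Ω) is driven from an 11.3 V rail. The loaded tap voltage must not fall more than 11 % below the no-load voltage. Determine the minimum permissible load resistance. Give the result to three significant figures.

R_L(min) ≈ 3.15 kΩ

Output resistance R_th = Ra‖Rb = (270000 × 390)/270400 = 389.4 Ω.
The fractional drop is R_th/(R_th + R_L); requiring this ≤ 0.110 gives R_L ≥ R_th(1/0.110 − 1) = 389.4 × 8.091 = 3.15 kΩ.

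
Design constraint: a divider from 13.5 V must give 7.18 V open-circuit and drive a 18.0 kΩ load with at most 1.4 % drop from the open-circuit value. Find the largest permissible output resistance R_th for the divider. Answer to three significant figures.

Loading drop = R_th/(R_th + R_L) ≤ 0.0140, so R_th ≤ R_L · ε/(1−ε) = 18.0 kΩ × 0.0140/0.9860 = 256 Ω.

R_th ≤ 256 Ω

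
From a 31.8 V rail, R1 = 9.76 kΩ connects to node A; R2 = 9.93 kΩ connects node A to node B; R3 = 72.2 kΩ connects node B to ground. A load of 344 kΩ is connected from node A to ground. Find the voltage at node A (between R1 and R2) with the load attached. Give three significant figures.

Below node A the series string R2+R3 = 82.13 kΩ sits in parallel with the 344 kΩ load: 66.30 kΩ.
V_A = 31.8 × 66.30/(9.76 + 66.30) = 27.7 V.

V ≈ 27.7 V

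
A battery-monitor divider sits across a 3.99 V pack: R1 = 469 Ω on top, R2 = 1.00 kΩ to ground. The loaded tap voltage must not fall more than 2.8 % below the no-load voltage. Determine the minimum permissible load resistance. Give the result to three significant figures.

R_L(min) ≈ 11.1 kΩ

Output resistance R_th = R1‖R2 = (469 × 1000)/1469 = 319.3 Ω.
The fractional drop is R_th/(R_th + R_L); requiring this ≤ 0.0280 gives R_L ≥ R_th(1/0.0280 − 1) = 319.3 × 34.71 = 11.1 kΩ.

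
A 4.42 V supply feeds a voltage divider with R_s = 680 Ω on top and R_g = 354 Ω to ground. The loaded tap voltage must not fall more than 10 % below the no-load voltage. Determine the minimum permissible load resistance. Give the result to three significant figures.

Output resistance R_th = R_s‖R_g = (680 × 354)/1034 = 232.8 Ω.
The fractional drop is R_th/(R_th + R_L); requiring this ≤ 0.100 gives R_L ≥ R_th(1/0.100 − 1) = 232.8 × 9.000 = 2.10 kΩ.

R_L(min) ≈ 2.10 kΩ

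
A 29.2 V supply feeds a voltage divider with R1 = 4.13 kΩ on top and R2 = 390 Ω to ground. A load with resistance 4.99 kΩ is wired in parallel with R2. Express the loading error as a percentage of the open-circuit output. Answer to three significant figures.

6.67 %

The divider's output (Thévenin) resistance is R1‖R2 = 356.3 Ω.
Fractional drop under load = R_th/(R_th + R_L) = 356.3 / (356.3 + 4990) = 0.06665.
So the output falls by 6.67 %.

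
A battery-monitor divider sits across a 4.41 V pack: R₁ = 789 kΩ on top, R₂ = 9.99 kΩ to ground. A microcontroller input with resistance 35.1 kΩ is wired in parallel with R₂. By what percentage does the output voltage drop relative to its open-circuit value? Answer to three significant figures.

Unloaded V = 4.41 × 9.99/799.0 = 0.05514 V.
Loaded: R₂‖R_L = 7.777 kΩ, giving V = 4.41 × 7.777/796.8 = 0.04304 V.
Drop = (0.05514 − 0.04304) / 0.05514 = 21.9 %.

21.9 %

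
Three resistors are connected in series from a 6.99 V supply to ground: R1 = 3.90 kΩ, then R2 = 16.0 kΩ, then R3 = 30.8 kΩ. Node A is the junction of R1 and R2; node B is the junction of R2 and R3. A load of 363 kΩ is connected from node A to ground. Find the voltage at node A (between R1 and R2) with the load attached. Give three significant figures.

Below node A the series string R2+R3 = 46.80 kΩ sits in parallel with the 363 kΩ load: 41.46 kΩ.
V_A = 6.99 × 41.46/(3.90 + 41.46) = 6.39 V.

V ≈ 6.39 V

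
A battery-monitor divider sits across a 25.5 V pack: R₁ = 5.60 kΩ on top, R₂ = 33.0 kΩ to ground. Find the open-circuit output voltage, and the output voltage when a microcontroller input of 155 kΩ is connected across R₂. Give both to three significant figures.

Open-circuit: V = 25.5 × 33.0/(5.60 + 33.0) = 21.8 V.
With the load, R₂ becomes R₂‖R_L = 27.21 kΩ, so V = 25.5 × 27.21/32.81 = 21.1 V.

Unloaded: 21.8 V; loaded: 21.1 V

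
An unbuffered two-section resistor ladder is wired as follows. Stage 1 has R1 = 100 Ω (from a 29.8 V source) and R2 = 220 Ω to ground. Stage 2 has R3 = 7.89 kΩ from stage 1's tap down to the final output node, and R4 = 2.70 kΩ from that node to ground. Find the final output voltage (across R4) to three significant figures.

Stage 2 presents R3+R4 = 10590 Ω as a load on stage 1's tap.
Stage 1's lower leg becomes R2‖(R3+R4) = 215.5 Ω, so V_mid = 29.8 × 215.5/315.5 = 20.36 V.
Stage 2 is itself unloaded: V_out = V_mid × R4/(R3+R4) = 20.36 × 2700/10590 = 5.19 V.

V_out ≈ 5.19 V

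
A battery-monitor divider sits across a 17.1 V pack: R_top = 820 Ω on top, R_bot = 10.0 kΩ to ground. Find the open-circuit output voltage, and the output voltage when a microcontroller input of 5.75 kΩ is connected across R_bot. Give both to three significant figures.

Unloaded: 15.8 V; loaded: 14.0 V

Open-circuit: V = 17.1 × 10000/(820 + 10000) = 15.8 V.
With the load, R_bot becomes R_bot‖R_L = 3651 Ω, so V = 17.1 × 3651/4471 = 14.0 V.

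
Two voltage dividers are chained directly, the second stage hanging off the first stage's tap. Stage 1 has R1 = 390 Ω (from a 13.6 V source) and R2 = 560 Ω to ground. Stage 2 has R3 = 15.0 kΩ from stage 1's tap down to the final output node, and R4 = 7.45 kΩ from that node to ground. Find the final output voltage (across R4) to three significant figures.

Stage 2 presents R3+R4 = 22450 Ω as a load on stage 1's tap.
Stage 1's lower leg becomes R2‖(R3+R4) = 546.4 Ω, so V_mid = 13.6 × 546.4/936.4 = 7.936 V.
Stage 2 is itself unloaded: V_out = V_mid × R4/(R3+R4) = 7.936 × 7450/22450 = 2.63 V.

V_out ≈ 2.63 V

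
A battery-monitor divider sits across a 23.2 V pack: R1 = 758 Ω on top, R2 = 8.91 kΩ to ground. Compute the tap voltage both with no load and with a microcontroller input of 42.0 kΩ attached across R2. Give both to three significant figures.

Open-circuit: V = 23.2 × 8910/(758 + 8910) = 21.4 V.
With the load, R2 becomes R2‖R_L = 7351 Ω, so V = 23.2 × 7351/8109 = 21.0 V.

Unloaded: 21.4 V; loaded: 21.0 V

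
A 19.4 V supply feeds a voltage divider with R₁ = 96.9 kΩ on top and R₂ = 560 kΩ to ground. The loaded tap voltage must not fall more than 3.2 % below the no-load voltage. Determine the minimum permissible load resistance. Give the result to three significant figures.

R_L(min) ≈ 2.50 MΩ

Output resistance R_th = R₁‖R₂ = (96.9 × 560)/656.9 = 82.61 kΩ.
The fractional drop is R_th/(R_th + R_L); requiring this ≤ 0.0320 gives R_L ≥ R_th(1/0.0320 − 1) = 82.61 × 30.25 = 2.50 MΩ.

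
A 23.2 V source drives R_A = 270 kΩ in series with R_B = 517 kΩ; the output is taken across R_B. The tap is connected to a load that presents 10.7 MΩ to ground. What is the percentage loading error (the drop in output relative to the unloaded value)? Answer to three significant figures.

1.63 %

The divider's output (Thévenin) resistance is R_A‖R_B = 177.4 kΩ.
Fractional drop under load = R_th/(R_th + R_L) = 177.4 / (177.4 + 10700) = 0.01631.
So the output falls by 1.63 %.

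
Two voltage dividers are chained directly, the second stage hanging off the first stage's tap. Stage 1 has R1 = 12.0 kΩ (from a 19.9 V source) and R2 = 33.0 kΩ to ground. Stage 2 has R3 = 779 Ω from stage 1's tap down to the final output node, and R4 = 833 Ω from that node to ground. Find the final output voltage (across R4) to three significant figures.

Stage 2 presents R3+R4 = 1612 Ω as a load on stage 1's tap.
Stage 1's lower leg becomes R2‖(R3+R4) = 1537 Ω, so V_mid = 19.9 × 1537/13540 = 2.259 V.
Stage 2 is itself unloaded: V_out = V_mid × R4/(R3+R4) = 2.259 × 833/1612 = 1.17 V.

V_out ≈ 1.17 V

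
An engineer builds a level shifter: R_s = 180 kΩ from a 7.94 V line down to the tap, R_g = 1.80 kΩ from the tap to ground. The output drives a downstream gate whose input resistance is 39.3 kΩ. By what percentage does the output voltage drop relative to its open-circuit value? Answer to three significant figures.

The divider's output (Thévenin) resistance is R_s‖R_g = 1.782 kΩ.
Fractional drop under load = R_th/(R_th + R_L) = 1.782 / (1.782 + 39.3) = 0.04338.
So the output falls by 4.34 %.

4.34 %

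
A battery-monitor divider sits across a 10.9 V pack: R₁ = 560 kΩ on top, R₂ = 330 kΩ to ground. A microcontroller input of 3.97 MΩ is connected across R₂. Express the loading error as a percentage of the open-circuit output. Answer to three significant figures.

The divider's output (Thévenin) resistance is R₁‖R₂ = 207.6 kΩ.
Fractional drop under load = R_th/(R_th + R_L) = 207.6 / (207.6 + 3970) = 0.04970.
So the output falls by 4.97 %.

4.97 %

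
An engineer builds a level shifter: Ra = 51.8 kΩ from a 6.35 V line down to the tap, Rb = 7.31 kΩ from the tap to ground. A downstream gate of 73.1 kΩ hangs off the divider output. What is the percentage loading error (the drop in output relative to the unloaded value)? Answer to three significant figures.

The divider's output (Thévenin) resistance is Ra‖Rb = 6.406 kΩ.
Fractional drop under load = R_th/(R_th + R_L) = 6.406 / (6.406 + 73.1) = 0.08057.
So the output falls by 8.06 %.

8.06 %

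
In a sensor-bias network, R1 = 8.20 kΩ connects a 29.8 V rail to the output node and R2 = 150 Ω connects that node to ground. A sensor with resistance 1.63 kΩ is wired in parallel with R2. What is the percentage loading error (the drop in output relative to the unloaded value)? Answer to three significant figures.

8.29 %

The divider's output (Thévenin) resistance is R1‖R2 = 147.3 Ω.
Fractional drop under load = R_th/(R_th + R_L) = 147.3 / (147.3 + 1630) = 0.08288.
So the output falls by 8.29 %.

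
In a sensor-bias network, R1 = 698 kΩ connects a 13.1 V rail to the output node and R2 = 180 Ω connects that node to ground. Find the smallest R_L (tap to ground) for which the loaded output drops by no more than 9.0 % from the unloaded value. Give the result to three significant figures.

Output resistance R_th = R1‖R2 = (698000 × 180)/698200 = 180.0 Ω.
The fractional drop is R_th/(R_th + R_L); requiring this ≤ 0.0900 gives R_L ≥ R_th(1/0.0900 − 1) = 180.0 × 10.11 = 1.82 kΩ.

R_L(min) ≈ 1.82 kΩ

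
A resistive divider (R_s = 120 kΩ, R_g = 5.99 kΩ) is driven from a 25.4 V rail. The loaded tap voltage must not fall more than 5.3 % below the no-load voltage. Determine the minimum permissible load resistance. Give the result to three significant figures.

R_L(min) ≈ 102 kΩ

Output resistance R_th = R_s‖R_g = (120 × 5.99)/126.0 = 5.705 kΩ.
The fractional drop is R_th/(R_th + R_L); requiring this ≤ 0.0530 gives R_L ≥ R_th(1/0.0530 − 1) = 5.705 × 17.87 = 102 kΩ.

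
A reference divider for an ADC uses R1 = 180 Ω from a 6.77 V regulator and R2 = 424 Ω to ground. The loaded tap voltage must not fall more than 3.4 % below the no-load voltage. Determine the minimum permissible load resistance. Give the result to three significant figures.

R_L(min) ≈ 3.59 kΩ

Output resistance R_th = R1‖R2 = (180 × 424)/604.0 = 126.4 Ω.
The fractional drop is R_th/(R_th + R_L); requiring this ≤ 0.0340 gives R_L ≥ R_th(1/0.0340 − 1) = 126.4 × 28.41 = 3.59 kΩ.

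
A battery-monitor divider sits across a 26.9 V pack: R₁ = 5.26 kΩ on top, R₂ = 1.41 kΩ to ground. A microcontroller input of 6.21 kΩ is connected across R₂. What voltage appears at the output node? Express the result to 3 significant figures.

V_out ≈ 4.82 V

The load sits in parallel with R₂: R₂‖R_L = (1.41 × 6.21) / (1.41 + 6.21) = 1.149 kΩ.
V_out = 26.9 × 1.149 / (5.26 + 1.149) = 26.9 × 1.149/6.409 = 4.82 V.
(Unloaded it would have been 5.69 V.)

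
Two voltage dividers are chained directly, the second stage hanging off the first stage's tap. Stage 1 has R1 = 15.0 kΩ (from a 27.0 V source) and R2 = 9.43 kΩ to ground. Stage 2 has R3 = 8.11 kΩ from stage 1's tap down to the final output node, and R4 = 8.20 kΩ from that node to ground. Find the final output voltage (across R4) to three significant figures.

Stage 2 presents R3+R4 = 16.31 kΩ as a load on stage 1's tap.
Stage 1's lower leg becomes R2‖(R3+R4) = 5.975 kΩ, so V_mid = 27.0 × 5.975/20.98 = 7.692 V.
Stage 2 is itself unloaded: V_out = V_mid × R4/(R3+R4) = 7.692 × 8.20/16.31 = 3.87 V.

V_out ≈ 3.87 V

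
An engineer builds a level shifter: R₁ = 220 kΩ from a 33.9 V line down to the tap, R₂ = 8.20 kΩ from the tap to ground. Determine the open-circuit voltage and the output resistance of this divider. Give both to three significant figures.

V_th is the open-circuit tap voltage: 33.9 × 8.20/(220 + 8.20) = 1.22 V.
With the supply zeroed, R₁ and R₂ appear in parallel from the tap: R_th = R₁‖R₂ = (220 × 8.20)/228.2 = 7.91 kΩ.

V_th = 1.22 V, R_th = 7.91 kΩ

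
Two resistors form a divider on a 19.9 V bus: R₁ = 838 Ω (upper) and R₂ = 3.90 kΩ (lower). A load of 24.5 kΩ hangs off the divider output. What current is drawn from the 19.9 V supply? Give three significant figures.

I ≈ 4.74 mA

R₂‖R_L = 3364 Ω, so the source sees R₁ + R₂‖R_L = 4202 Ω.
I = 19.9 V / 4202 Ω = 4.74 mA.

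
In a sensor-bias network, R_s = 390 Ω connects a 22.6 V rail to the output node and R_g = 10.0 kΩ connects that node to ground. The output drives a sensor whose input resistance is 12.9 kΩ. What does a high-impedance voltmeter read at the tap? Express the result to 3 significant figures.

V_out ≈ 21.1 V

The load sits in parallel with R_g: R_g‖R_L = (10000 × 12900) / (10000 + 12900) = 5633 Ω.
V_out = 22.6 × 5633 / (390 + 5633) = 22.6 × 5633/6023 = 21.1 V.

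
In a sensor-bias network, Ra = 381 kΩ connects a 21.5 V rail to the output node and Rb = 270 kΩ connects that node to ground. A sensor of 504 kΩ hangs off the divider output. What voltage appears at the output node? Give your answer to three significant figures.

V_out ≈ 6.79 V

The load sits in parallel with Rb: Rb‖R_L = (270 × 504) / (270 + 504) = 175.8 kΩ.
V_out = 21.5 × 175.8 / (381 + 175.8) = 21.5 × 175.8/556.8 = 6.79 V.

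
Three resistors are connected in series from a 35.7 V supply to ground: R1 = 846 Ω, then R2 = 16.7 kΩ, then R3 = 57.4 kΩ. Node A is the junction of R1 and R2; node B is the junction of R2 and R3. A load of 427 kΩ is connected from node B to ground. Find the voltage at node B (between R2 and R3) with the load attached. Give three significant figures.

V ≈ 26.5 V

At node B, R3 is in parallel with the load: R3‖R_L = 50600 Ω.
Below node A the resistance is R2 + (R3‖R_L) = 67300 Ω, so V_A = 35.7 × 67300/68140 = 35.26 V.
Then V_B = V_A × (R3‖R_L)/(R2 + R3‖R_L) = 35.26 × 50600/67300 = 26.5 V.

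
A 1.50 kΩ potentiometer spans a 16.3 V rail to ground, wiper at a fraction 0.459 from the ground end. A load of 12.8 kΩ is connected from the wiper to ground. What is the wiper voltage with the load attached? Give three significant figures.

V ≈ 7.27 V

The wiper splits the pot into (1−α)R = 811.5 Ω above and αR = 688.5 Ω below.
Lower section ‖ load = 653.4 Ω.
V_wiper = 16.3 × 653.4/(811.5 + 653.4) = 7.27 V.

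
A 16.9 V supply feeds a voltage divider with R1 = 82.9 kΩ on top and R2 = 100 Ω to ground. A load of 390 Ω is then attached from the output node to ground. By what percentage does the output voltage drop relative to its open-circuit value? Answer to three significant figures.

The divider's output (Thévenin) resistance is R1‖R2 = 99.88 Ω.
Fractional drop under load = R_th/(R_th + R_L) = 99.88 / (99.88 + 390) = 0.2039.
So the output falls by 20.4 %.

20.4 %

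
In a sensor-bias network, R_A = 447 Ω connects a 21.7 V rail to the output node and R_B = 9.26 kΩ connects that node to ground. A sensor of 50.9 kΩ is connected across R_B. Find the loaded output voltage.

V_out ≈ 20.5 V

The load sits in parallel with R_B: R_B‖R_L = (9260 × 50900) / (9260 + 50900) = 7835 Ω.
V_out = 21.7 × 7835 / (447 + 7835) = 21.7 × 7835/8282 = 20.5 V.
(Unloaded it would have been 20.7 V.)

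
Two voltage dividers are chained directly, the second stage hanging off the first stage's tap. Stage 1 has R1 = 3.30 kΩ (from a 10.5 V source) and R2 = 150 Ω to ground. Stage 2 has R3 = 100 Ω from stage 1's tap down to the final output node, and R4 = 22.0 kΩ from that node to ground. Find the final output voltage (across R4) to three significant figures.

V_out ≈ 0.452 V

Stage 2 presents R3+R4 = 22100 Ω as a load on stage 1's tap.
Stage 1's lower leg becomes R2‖(R3+R4) = 149.0 Ω, so V_mid = 10.5 × 149.0/3449 = 0.4536 V.
Stage 2 is itself unloaded: V_out = V_mid × R4/(R3+R4) = 0.4536 × 22000/22100 = 0.452 V.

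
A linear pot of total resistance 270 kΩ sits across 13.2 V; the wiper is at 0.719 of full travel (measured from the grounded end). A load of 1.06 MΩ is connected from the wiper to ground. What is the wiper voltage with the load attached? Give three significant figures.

V ≈ 9.03 V

The wiper splits the pot into (1−α)R = 75.87 kΩ above and αR = 194.1 kΩ below.
Lower section ‖ load = 164.1 kΩ.
V_wiper = 13.2 × 164.1/(75.87 + 164.1) = 9.03 V.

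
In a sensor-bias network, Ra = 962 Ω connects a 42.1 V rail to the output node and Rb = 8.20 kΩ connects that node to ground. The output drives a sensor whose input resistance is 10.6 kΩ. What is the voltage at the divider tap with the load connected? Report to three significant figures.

The load sits in parallel with Rb: Rb‖R_L = (8200 × 10600) / (8200 + 10600) = 4623 Ω.
V_out = 42.1 × 4623 / (962 + 4623) = 42.1 × 4623/5585 = 34.8 V.

V_out ≈ 34.8 V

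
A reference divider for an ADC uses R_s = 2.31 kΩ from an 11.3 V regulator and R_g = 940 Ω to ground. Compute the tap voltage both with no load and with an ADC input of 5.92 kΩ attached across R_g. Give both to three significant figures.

Open-circuit: V = 11.3 × 940/(2310 + 940) = 3.27 V.
With the load, R_g becomes R_g‖R_L = 811.2 Ω, so V = 11.3 × 811.2/3121 = 2.94 V.

Unloaded: 3.27 V; loaded: 2.94 V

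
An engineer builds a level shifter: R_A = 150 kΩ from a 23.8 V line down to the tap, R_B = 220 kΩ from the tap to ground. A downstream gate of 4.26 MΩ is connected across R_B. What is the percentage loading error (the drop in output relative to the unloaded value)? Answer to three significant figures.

2.05 %

The divider's output (Thévenin) resistance is R_A‖R_B = 89.19 kΩ.
Fractional drop under load = R_th/(R_th + R_L) = 89.19 / (89.19 + 4260) = 0.02051.
So the output falls by 2.05 %.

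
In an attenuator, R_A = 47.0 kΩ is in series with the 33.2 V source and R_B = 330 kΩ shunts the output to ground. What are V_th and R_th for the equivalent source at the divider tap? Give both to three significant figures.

V_th is the open-circuit tap voltage: 33.2 × 330/(47.0 + 330) = 29.1 V.
With the supply zeroed, R_A and R_B appear in parallel from the tap: R_th = R_A‖R_B = (47.0 × 330)/377.0 = 41.1 kΩ.

V_th = 29.1 V, R_th = 41.1 kΩ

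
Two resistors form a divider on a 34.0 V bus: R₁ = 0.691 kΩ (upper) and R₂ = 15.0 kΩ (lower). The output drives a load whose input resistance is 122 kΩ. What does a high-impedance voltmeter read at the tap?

The load sits in parallel with R₂: R₂‖R_L = (15000 × 122000) / (15000 + 122000) = 13360 Ω.
V_out = 34.0 × 13360 / (691 + 13360) = 34.0 × 13360/14050 = 32.3 V.

V_out ≈ 32.3 V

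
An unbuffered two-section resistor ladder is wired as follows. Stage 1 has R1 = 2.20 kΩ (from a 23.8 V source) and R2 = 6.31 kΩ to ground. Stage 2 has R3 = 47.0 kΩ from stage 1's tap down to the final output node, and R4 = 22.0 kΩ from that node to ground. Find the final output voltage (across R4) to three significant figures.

Stage 2 presents R3+R4 = 69.00 kΩ as a load on stage 1's tap.
Stage 1's lower leg becomes R2‖(R3+R4) = 5.781 kΩ, so V_mid = 23.8 × 5.781/7.981 = 17.24 V.
Stage 2 is itself unloaded: V_out = V_mid × R4/(R3+R4) = 17.24 × 22.0/69.00 = 5.50 V.

V_out ≈ 5.50 V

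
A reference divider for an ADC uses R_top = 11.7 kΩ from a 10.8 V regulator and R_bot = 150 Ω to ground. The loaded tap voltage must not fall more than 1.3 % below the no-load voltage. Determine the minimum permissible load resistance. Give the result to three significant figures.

R_L(min) ≈ 11.2 kΩ

Output resistance R_th = R_top‖R_bot = (11700 × 150)/11850 = 148.1 Ω.
The fractional drop is R_th/(R_th + R_L); requiring this ≤ 0.0130 gives R_L ≥ R_th(1/0.0130 − 1) = 148.1 × 75.92 = 11.2 kΩ.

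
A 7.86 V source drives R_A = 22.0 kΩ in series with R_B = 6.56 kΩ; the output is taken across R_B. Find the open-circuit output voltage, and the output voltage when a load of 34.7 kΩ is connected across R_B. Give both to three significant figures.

Open-circuit: V = 7.86 × 6.56/(22.0 + 6.56) = 1.81 V.
With the load, R_B becomes R_B‖R_L = 5.517 kΩ, so V = 7.86 × 5.517/27.52 = 1.58 V.

Unloaded: 1.81 V; loaded: 1.58 V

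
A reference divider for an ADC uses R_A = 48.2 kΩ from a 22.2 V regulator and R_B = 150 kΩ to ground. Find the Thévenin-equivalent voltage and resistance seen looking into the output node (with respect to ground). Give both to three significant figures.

V_th is the open-circuit tap voltage: 22.2 × 150/(48.2 + 150) = 16.8 V.
With the supply zeroed, R_A and R_B appear in parallel from the tap: R_th = R_A‖R_B = (48.2 × 150)/198.2 = 36.5 kΩ.

V_th = 16.8 V, R_th = 36.5 kΩ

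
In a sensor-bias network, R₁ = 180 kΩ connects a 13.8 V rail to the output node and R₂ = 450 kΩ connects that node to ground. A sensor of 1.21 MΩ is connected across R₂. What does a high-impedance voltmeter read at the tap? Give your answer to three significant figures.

V_out ≈ 8.91 V

The load sits in parallel with R₂: R₂‖R_L = (450 × 1210) / (450 + 1210) = 328.0 kΩ.
V_out = 13.8 × 328.0 / (180 + 328.0) = 13.8 × 328.0/508.0 = 8.91 V.
(Unloaded it would have been 9.86 V.)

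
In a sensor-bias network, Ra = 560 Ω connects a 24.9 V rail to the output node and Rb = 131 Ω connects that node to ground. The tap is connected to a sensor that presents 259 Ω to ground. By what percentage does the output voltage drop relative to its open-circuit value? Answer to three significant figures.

29.1 %

Unloaded V = 24.9 × 131/691.0 = 4.721 V.
Loaded: Rb‖R_L = 87.00 Ω, giving V = 24.9 × 87.00/647.0 = 3.348 V.
Drop = (4.721 − 3.348) / 4.721 = 29.1 %.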